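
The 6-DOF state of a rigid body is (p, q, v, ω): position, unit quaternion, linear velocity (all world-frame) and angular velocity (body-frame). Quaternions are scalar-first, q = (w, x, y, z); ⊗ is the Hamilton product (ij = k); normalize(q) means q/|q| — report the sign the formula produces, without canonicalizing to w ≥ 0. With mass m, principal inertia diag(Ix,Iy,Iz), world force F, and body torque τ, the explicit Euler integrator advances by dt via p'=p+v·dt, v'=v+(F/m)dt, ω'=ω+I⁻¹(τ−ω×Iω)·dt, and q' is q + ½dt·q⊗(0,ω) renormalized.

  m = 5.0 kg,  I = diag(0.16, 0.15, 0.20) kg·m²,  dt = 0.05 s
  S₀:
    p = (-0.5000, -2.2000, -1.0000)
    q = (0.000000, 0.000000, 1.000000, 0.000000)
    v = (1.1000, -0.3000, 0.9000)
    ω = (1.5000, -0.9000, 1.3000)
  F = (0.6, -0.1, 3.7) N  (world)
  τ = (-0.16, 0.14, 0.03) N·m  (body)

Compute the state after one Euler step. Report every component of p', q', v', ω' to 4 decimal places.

p' = (-0.4450, -2.2150, -0.9550)
q' = (0.0225, 0.0325, 0.9985, -0.0374)
v' = (1.1060, -0.3010, 0.9370)
ω' = (1.4683, -0.8273, 1.3041)

a = (0.1200, -0.0200, 0.7400)
p' = p + v·dt = (-0.4450, -2.2150, -0.9550)
v' = v + a·dt = (1.1060, -0.3010, 0.9370)
angular accel α = (-0.6344, 1.4533, 0.0825)
ω' = ω + α·dt = (1.4683, -0.8273, 1.3041)
2q̇ = q⊗(0,ω) = (0.9000000, 1.3000000, 0.0000000, -1.5000000)
updated quaternion q' = (0.0225, 0.0325, 0.9985, -0.0374)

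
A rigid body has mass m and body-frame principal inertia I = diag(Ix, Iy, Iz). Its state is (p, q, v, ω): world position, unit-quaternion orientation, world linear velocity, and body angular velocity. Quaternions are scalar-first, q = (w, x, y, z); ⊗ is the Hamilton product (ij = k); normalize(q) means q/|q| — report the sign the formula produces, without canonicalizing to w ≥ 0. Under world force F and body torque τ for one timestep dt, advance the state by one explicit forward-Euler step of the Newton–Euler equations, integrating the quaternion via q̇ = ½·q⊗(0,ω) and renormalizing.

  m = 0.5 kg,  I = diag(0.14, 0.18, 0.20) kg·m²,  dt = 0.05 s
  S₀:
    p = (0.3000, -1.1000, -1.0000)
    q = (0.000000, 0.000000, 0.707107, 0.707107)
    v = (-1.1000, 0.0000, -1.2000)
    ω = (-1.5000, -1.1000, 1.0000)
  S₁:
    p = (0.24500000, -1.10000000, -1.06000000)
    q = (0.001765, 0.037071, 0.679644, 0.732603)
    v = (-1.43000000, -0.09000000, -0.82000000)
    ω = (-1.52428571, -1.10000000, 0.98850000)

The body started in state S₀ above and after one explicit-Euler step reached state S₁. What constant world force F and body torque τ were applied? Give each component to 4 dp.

F = (-3.3000, -0.9000, 3.8000)
τ = (-0.0900, 0.0900, 0.0200)

v₁ − v₀ = (-0.33000000, -0.09000000, 0.38000000)
m·(v₁−v₀)/dt = (-3.3000, -0.9000, 3.8000)
Δω = ω₁−ω₀ = (-0.02428571, 0.00000000, -0.01150000)
gyro term ω₀×Iω₀ = (-0.0220, 0.0900, 0.0660)
τ = I·(Δω/dt) + ω₀×(Iω₀) = (-0.0900, 0.0900, 0.0200)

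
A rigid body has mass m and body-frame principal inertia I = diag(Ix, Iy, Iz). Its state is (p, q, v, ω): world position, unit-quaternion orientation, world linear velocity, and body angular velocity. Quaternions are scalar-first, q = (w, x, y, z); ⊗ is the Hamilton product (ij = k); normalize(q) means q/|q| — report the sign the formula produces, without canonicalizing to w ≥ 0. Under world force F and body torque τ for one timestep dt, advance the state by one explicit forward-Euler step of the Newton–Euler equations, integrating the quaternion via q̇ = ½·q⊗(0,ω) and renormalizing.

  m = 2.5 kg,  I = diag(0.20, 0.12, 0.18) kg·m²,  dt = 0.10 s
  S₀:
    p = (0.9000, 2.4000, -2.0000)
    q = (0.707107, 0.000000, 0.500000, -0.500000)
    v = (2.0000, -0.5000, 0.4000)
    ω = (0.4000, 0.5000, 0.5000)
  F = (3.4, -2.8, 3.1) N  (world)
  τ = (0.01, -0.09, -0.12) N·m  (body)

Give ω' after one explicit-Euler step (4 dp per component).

α = I⁻¹(τ − ω×Iω) = (-0.0250, -0.7833, -0.5778)
ω + α·dt = (0.3975, 0.4217, 0.4422)

ω' = (0.3975, 0.4217, 0.4422)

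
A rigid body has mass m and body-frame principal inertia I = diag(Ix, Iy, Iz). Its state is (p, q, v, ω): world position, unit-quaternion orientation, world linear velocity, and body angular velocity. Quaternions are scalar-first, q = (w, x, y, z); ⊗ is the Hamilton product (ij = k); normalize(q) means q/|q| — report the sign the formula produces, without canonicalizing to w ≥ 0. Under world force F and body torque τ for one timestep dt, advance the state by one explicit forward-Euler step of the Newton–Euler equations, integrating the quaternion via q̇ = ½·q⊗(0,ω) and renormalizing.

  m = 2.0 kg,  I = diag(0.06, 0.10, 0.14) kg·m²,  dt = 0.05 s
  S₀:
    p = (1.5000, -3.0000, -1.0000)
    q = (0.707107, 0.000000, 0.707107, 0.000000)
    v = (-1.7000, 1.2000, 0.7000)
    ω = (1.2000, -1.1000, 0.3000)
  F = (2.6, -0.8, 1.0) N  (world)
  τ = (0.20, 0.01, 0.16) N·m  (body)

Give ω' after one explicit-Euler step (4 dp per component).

precession coupling ω×(Iω) = (-0.0132, -0.0288, -0.0528)
(τ − ω×Iω)/I = (3.5533, 0.3880, 1.5200)
ω + α·dt = (1.3777, -1.0806, 0.3760)

ω' = (1.3777, -1.0806, 0.3760)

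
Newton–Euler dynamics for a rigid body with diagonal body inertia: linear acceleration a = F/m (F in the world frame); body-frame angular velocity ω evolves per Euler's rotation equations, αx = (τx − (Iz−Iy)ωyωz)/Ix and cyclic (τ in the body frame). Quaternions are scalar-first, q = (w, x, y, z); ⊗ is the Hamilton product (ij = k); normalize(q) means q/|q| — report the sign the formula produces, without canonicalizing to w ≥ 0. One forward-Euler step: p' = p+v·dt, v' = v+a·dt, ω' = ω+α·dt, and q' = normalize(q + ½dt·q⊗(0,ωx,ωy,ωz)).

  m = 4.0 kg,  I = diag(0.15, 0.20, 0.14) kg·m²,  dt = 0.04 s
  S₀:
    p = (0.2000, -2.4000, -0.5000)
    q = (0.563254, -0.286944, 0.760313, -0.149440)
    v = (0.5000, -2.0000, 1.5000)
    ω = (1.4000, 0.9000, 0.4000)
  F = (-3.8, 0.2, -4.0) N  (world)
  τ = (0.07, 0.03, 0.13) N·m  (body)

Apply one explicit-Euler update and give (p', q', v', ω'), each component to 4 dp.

p' = (0.2200, -2.4800, -0.4400)
q' = (0.5585, -0.2622, 0.7681, -0.1713)
v' = (0.4620, -1.9980, 1.4600)
ω' = (1.4244, 0.9049, 0.4191)

(τ − ω×Iω)/I = (0.6107, 0.1220, 0.4786)
ω' = ω + α·dt = (1.4244, 0.9049, 0.4191)
q⊗(0,ω) = (-0.2227841, 1.2271768, 0.4124902, -1.0973862)
updated quaternion q' = (0.5585, -0.2622, 0.7681, -0.1713)
p' = p + v·dt = (0.2200, -2.4800, -0.4400)
new velocity v' = (0.4620, -1.9980, 1.4600)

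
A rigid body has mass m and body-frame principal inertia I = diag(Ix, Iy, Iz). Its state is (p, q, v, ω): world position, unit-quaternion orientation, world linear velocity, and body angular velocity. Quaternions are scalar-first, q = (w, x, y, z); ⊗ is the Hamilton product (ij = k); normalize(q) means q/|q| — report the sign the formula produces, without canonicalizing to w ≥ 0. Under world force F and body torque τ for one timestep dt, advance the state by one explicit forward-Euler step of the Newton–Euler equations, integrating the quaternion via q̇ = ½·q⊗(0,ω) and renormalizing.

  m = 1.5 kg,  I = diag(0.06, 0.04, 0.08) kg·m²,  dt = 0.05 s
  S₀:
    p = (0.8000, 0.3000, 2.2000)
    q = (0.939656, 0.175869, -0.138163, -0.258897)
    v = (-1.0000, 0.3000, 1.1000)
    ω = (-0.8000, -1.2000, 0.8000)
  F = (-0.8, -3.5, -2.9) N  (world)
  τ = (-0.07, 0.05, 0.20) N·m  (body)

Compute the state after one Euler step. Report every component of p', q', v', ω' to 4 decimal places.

p' = (0.7500, 0.3150, 2.2550)
q' = (0.9434, 0.1464, -0.1646, -0.2479)
v' = (-1.0267, 0.1833, 1.0033)
ω' = (-0.8263, -1.1535, 0.9370)

precession coupling ω×(Iω) = (-0.0384, 0.0128, -0.0192)
α = I⁻¹(τ − ω×Iω) = (-0.5267, 0.9300, 2.7400)
ω' = ω + α·dt = (-0.8263, -1.1535, 0.9370)
2q̇ = q⊗(0,ω) = (0.1820172, -1.1729316, -1.0611648, 0.4301516)
updated quaternion q' = (0.9434, 0.1464, -0.1646, -0.2479)
p' = p + v·dt = (0.7500, 0.3150, 2.2550)
v' = v + a·dt = (-1.0267, 0.1833, 1.0033)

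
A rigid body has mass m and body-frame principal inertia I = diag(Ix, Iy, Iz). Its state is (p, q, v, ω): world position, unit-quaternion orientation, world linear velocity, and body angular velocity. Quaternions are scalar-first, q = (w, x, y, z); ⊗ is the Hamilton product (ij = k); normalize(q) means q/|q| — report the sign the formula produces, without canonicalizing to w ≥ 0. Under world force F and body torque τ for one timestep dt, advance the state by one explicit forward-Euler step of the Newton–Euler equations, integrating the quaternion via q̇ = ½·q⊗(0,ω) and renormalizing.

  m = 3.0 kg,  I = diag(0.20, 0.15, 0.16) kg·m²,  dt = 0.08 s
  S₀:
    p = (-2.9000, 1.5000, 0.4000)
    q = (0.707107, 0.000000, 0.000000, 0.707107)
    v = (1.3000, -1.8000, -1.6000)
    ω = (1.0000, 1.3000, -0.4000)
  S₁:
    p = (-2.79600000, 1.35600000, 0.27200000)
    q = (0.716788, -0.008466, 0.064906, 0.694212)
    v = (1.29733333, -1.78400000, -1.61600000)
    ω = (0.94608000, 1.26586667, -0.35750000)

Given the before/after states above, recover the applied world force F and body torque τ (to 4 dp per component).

rate change Δω = (-0.05392000, -0.03413333, 0.04250000)
ω₀×(Iω₀) = (-0.0052, -0.0160, -0.0650)
applied torque τ = (-0.1400, -0.0800, 0.0200)
velocity change Δv = (-0.00266667, 0.01600000, -0.01600000)
F = m·Δv/dt = (-0.1000, 0.6000, -0.6000)

F = (-0.1000, 0.6000, -0.6000)
τ = (-0.1400, -0.0800, 0.0200)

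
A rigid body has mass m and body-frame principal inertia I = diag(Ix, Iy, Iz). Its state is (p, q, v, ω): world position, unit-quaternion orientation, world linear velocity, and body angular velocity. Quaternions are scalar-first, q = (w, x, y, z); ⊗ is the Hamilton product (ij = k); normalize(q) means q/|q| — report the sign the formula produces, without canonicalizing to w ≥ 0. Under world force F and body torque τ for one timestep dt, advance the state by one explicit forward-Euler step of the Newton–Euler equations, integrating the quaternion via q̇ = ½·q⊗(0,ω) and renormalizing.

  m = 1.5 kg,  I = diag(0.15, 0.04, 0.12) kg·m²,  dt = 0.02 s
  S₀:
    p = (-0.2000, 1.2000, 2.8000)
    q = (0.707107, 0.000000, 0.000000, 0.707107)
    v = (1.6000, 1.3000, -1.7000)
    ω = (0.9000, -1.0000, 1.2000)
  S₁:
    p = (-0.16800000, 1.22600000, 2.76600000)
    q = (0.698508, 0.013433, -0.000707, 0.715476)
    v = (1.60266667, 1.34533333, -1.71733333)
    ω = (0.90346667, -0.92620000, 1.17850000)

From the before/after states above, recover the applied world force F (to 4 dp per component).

F = (0.2000, 3.4000, -1.3000)

velocity change Δv = (0.00266667, 0.04533333, -0.01733333)
F = m·Δv/dt = (0.2000, 3.4000, -1.3000)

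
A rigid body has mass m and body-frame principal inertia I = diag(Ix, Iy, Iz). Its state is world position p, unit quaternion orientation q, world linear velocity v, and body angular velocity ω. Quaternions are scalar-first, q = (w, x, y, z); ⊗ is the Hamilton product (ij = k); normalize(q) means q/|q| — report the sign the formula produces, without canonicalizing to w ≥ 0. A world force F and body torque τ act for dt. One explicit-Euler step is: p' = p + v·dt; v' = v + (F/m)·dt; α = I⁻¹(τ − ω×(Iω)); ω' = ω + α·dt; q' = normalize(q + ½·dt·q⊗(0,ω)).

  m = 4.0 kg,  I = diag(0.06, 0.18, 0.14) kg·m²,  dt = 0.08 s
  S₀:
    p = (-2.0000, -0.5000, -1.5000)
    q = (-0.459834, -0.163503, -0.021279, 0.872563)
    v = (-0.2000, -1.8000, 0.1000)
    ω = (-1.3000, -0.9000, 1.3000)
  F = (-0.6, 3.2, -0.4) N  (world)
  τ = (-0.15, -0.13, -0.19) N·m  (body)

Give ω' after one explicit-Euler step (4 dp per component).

ω' = (-1.5624, -1.0179, 1.1112)

(τ − ω×Iω)/I = (-3.2800, -1.4733, -2.3600)
ω + α·dt = (-1.5624, -1.0179, 1.1112)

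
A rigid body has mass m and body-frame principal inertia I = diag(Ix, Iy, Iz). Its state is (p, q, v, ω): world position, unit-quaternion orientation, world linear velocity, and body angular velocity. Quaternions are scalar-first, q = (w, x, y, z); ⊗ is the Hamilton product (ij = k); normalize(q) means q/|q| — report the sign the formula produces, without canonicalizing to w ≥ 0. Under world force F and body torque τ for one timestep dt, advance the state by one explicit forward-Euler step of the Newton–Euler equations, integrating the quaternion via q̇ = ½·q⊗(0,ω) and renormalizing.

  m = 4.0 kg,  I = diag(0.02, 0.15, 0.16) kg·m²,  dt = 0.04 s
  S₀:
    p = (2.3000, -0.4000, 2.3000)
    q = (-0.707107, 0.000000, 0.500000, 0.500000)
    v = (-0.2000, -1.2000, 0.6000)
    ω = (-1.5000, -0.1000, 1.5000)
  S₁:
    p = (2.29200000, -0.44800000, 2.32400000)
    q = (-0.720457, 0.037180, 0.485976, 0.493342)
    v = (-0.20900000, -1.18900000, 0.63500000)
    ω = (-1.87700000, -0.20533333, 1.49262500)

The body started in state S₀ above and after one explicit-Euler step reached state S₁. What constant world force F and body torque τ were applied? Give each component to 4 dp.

v₁ − v₀ = (-0.00900000, 0.01100000, 0.03500000)
m·(v₁−v₀)/dt = (-0.9000, 1.1000, 3.5000)
rate change Δω = (-0.37700000, -0.10533333, -0.00737500)
ω₀×(Iω₀) = (-0.0015, 0.3150, 0.0195)
τ = I·(Δω/dt) + ω₀×(Iω₀) = (-0.1900, -0.0800, -0.0100)

F = (-0.9000, 1.1000, 3.5000)
τ = (-0.1900, -0.0800, -0.0100)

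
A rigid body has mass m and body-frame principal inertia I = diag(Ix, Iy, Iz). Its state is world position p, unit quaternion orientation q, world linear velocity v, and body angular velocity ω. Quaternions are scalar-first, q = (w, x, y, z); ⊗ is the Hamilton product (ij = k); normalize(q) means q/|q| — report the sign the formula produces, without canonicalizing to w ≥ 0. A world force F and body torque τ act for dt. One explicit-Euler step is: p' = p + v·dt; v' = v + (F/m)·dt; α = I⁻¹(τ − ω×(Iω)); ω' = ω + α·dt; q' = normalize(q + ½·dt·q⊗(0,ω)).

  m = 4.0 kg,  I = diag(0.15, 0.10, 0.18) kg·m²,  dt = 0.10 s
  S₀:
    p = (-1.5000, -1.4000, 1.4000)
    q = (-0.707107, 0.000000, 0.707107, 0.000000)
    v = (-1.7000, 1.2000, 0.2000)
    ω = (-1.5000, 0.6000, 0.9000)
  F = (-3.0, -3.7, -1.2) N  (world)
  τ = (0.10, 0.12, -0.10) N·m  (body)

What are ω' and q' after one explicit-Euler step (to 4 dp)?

α = I⁻¹(τ − ω×Iω) = (0.3787, 0.7950, -0.8056)
ω' = ω + α·dt = (-1.4621, 0.6795, 0.8194)
q⊗(0,ω) = (-0.4242642, 1.6970568, -0.4242642, 0.4242642)
updated quaternion q' = (-0.7252, 0.0845, 0.6830, 0.0211)

ω' = (-1.4621, 0.6795, 0.8194)
q' = (-0.7252, 0.0845, 0.6830, 0.0211)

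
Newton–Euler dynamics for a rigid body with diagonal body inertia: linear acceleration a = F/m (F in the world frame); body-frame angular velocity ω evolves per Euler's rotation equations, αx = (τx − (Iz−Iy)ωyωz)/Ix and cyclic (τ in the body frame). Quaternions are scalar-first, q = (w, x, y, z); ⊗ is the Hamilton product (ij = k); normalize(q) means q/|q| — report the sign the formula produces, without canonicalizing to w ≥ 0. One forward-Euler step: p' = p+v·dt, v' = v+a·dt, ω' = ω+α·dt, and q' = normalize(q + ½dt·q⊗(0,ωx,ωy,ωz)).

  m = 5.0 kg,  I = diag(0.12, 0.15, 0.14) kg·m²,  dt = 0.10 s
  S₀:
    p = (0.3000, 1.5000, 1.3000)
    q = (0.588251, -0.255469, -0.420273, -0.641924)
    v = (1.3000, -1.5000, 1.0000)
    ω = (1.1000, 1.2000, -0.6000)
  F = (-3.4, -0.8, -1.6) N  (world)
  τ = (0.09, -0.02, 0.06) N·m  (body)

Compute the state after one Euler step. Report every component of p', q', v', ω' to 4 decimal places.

ω×(Iω) gyroscopic = (0.0072, 0.0132, 0.0396)
(τ − ω×Iω)/I = (0.6900, -0.2213, 0.1457)
ω' = ω + α·dt = (1.1690, 1.1779, -0.5854)
2q̇ = q⊗(0,ω) = (0.4001891, 1.6695487, -0.1534966, -0.1972131)
q + ½dt·q⊗(0,ω), renormalized = (0.6060, -0.1713, -0.4263, -0.6493)
linear accel F/m = (-0.6800, -0.1600, -0.3200)
p' = p + v·dt = (0.4300, 1.3500, 1.4000)
v' = v + a·dt = (1.2320, -1.5160, 0.9680)

p' = (0.4300, 1.3500, 1.4000)
q' = (0.6060, -0.1713, -0.4263, -0.6493)
v' = (1.2320, -1.5160, 0.9680)
ω' = (1.1690, 1.1779, -0.5854)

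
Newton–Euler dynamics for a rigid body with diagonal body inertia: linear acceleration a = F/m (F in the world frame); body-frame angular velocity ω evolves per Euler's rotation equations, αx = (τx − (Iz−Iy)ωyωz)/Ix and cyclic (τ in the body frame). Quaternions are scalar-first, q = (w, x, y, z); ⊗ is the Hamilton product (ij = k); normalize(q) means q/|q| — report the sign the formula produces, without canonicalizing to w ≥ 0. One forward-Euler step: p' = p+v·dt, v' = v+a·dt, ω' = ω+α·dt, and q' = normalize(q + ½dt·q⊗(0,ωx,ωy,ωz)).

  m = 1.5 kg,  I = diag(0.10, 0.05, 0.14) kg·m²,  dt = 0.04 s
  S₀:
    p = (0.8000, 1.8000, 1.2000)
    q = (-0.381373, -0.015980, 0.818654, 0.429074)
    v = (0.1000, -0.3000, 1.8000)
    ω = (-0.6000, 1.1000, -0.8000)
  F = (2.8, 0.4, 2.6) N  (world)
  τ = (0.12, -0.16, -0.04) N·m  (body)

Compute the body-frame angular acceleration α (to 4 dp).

α = (1.9920, -2.8160, -0.5214)

ω×(Iω) gyroscopic = (-0.0792, -0.0192, 0.0330)
(τ − ω×Iω)/I = (1.9920, -2.8160, -0.5214)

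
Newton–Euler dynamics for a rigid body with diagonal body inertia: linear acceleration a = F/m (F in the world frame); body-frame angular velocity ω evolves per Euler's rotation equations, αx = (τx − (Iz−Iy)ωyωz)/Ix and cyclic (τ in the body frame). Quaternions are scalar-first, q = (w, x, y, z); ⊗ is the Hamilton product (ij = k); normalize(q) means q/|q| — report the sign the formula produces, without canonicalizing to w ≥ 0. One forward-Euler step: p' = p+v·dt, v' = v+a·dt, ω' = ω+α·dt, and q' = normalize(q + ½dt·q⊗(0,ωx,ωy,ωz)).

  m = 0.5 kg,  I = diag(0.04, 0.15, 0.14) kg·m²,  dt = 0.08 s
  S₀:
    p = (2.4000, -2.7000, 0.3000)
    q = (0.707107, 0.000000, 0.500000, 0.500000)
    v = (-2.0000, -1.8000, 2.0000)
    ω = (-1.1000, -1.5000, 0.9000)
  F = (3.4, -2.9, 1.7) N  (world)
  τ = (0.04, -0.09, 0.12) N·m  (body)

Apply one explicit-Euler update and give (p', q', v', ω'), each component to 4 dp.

a = (6.8000, -5.8000, 3.4000)
p' = p + v·dt = (2.2400, -2.8440, 0.4600)
v + (F/m)dt = (-1.4560, -2.2640, 2.2720)
(τ − ω×Iω)/I = (0.6625, -1.2600, -0.4393)
new body rate ω' = (-1.0470, -1.6008, 0.8649)
Hamilton product q⊗(0,ω) = (0.3000000, 0.4221823, -1.6106605, 1.1863963)
q' = normalize(q + ½dt·q⊗(0,ω)) = (0.7167, 0.0168, 0.4341, 0.5456)

p' = (2.2400, -2.8440, 0.4600)
q' = (0.7167, 0.0168, 0.4341, 0.5456)
v' = (-1.4560, -2.2640, 2.2720)
ω' = (-1.0470, -1.6008, 0.8649)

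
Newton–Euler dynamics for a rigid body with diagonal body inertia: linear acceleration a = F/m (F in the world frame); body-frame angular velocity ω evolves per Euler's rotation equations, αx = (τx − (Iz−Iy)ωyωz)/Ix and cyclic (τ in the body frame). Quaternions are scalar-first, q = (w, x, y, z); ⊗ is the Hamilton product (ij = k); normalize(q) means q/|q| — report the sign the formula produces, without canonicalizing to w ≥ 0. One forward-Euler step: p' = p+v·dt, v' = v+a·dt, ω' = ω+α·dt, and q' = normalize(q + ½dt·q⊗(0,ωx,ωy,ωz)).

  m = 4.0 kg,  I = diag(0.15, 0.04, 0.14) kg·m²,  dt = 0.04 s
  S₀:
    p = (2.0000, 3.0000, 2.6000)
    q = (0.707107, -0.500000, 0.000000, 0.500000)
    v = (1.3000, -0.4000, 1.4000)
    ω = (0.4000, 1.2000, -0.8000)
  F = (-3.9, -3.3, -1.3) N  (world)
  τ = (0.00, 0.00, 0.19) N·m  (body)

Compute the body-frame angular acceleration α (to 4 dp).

α = (0.6400, 0.0800, 1.7343)

ω×(Iω) gyroscopic = (-0.0960, -0.0032, -0.0528)
α = I⁻¹(τ − ω×Iω) = (0.6400, 0.0800, 1.7343)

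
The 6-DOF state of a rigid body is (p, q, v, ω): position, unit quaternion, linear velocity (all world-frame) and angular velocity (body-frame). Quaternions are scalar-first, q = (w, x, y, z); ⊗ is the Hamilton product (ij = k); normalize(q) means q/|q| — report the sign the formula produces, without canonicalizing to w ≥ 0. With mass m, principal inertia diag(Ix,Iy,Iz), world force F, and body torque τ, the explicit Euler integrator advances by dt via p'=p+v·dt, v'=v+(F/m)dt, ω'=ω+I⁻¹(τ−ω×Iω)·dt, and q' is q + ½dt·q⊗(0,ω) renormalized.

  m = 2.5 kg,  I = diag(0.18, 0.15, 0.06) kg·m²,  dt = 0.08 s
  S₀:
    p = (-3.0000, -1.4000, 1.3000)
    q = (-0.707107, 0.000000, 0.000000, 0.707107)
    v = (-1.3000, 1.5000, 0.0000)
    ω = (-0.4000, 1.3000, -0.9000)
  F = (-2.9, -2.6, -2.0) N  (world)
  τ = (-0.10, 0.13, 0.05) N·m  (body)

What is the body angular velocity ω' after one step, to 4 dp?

ω×(Iω) gyroscopic = (0.1053, 0.0432, 0.0156)
(τ − ω×Iω)/I = (-1.1406, 0.5787, 0.5733)
new body rate ω' = (-0.4912, 1.3463, -0.8541)

ω' = (-0.4912, 1.3463, -0.8541)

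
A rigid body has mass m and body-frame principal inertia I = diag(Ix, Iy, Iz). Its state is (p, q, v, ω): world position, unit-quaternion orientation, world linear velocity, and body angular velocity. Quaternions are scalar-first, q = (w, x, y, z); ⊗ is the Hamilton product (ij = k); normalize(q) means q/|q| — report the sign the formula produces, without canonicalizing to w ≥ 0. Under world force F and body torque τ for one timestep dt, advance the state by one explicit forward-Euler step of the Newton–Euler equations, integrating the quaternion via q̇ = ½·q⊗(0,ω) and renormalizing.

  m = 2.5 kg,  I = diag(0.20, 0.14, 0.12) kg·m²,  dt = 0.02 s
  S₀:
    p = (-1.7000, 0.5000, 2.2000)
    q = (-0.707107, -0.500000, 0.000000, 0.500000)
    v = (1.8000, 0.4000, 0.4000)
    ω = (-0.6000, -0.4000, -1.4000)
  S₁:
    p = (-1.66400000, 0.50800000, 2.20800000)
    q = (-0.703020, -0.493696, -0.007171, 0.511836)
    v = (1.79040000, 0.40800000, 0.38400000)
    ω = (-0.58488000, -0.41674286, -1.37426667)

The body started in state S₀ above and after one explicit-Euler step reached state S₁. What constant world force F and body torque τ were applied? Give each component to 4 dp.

velocity change Δv = (-0.00960000, 0.00800000, -0.01600000)
F = m·Δv/dt = (-1.2000, 1.0000, -2.0000)
Δω = ω₁−ω₀ = (0.01512000, -0.01674286, 0.02573333)
τ = I·(Δω/dt) + ω₀×(Iω₀) = (0.1400, -0.0500, 0.1400)

F = (-1.2000, 1.0000, -2.0000)
τ = (0.1400, -0.0500, 0.1400)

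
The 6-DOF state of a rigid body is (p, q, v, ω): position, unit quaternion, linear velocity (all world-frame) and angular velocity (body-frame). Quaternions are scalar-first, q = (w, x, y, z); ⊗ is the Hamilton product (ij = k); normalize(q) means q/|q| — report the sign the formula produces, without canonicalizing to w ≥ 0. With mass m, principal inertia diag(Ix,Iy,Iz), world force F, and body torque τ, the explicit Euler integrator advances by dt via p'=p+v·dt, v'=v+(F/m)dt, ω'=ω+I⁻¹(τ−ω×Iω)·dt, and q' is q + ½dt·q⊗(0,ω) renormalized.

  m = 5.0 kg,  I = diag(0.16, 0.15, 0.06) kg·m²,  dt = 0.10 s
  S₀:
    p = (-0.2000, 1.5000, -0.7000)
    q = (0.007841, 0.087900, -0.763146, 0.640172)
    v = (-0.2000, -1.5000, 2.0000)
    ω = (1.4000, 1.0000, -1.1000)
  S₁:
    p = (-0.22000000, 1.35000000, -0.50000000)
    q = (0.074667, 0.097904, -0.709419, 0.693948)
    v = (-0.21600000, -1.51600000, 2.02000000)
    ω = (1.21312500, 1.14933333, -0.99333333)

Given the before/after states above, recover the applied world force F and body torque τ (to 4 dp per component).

Δv = v₁−v₀ = (-0.01600000, -0.01600000, 0.02000000)
F = m·Δv/dt = (-0.8000, -0.8000, 1.0000)
ω₁ − ω₀ = (-0.18687500, 0.14933333, 0.10666667)
τ = I·(Δω/dt) + ω₀×(Iω₀) = (-0.2000, 0.0700, 0.0500)

F = (-0.8000, -0.8000, 1.0000)
τ = (-0.2000, 0.0700, 0.0500)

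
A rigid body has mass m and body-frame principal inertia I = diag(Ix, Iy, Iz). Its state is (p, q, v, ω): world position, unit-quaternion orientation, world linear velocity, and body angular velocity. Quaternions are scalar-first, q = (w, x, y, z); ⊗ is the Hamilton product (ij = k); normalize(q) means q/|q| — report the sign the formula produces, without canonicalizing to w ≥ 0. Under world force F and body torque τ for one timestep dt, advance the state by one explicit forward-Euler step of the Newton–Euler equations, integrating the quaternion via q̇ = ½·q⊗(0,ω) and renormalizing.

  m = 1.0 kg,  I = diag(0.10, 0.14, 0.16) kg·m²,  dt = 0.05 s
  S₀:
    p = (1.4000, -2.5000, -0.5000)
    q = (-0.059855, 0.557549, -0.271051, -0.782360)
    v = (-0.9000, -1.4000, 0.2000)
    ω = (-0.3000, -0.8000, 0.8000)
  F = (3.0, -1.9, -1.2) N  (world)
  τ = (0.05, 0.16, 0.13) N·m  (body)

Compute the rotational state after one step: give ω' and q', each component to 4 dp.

ω×(Iω) gyroscopic = (-0.0128, 0.0144, 0.0096)
angular accel α = (0.6280, 1.0400, 0.7525)
ω' = ω + α·dt = (-0.2686, -0.7480, 0.8376)
q⊗(0,ω) = (0.5763119, -0.8247723, -0.1634472, -0.5752385)
updated quaternion q' = (-0.0454, 0.5367, -0.2750, -0.7964)

ω' = (-0.2686, -0.7480, 0.8376)
q' = (-0.0454, 0.5367, -0.2750, -0.7964)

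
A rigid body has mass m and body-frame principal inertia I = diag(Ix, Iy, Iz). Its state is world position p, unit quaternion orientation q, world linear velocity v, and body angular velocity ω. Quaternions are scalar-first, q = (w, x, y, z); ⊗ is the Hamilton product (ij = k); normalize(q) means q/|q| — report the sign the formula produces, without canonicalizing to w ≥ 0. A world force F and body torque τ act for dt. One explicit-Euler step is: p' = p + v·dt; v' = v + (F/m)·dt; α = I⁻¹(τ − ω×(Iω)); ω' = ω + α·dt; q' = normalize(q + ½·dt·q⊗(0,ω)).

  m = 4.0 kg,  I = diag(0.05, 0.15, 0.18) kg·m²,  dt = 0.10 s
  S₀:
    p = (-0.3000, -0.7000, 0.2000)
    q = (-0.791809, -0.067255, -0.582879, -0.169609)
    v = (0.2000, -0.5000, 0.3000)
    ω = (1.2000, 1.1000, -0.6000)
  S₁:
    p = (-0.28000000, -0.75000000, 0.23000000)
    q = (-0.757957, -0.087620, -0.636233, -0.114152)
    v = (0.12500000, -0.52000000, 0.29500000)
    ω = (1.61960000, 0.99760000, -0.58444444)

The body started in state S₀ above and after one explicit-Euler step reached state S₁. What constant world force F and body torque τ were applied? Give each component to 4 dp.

F = (-3.0000, -0.8000, -0.2000)
τ = (0.1900, -0.0600, 0.1600)

rate change Δω = (0.41960000, -0.10240000, 0.01555556)
τ = I·(Δω/dt) + ω₀×(Iω₀) = (0.1900, -0.0600, 0.1600)
velocity change Δv = (-0.07500000, -0.02000000, -0.00500000)
applied force F = (-3.0000, -0.8000, -0.2000)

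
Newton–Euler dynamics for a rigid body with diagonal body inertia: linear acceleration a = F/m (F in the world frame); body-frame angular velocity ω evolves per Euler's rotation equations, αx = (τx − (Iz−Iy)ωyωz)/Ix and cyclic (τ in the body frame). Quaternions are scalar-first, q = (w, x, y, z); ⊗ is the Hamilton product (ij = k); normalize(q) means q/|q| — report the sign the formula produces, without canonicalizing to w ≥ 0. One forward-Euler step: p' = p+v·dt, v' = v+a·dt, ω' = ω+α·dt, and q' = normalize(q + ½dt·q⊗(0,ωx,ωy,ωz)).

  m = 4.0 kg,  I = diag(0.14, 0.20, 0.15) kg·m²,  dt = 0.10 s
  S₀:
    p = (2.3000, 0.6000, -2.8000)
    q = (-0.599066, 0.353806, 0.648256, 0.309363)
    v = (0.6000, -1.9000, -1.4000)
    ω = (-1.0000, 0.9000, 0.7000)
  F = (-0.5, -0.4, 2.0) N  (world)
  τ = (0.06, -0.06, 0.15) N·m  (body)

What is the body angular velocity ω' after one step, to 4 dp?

gyro term ω×Iω = (-0.0315, 0.0070, -0.0540)
angular accel α = (0.6536, -0.3350, 1.3600)
new body rate ω' = (-0.9346, 0.8665, 0.8360)

ω' = (-0.9346, 0.8665, 0.8360)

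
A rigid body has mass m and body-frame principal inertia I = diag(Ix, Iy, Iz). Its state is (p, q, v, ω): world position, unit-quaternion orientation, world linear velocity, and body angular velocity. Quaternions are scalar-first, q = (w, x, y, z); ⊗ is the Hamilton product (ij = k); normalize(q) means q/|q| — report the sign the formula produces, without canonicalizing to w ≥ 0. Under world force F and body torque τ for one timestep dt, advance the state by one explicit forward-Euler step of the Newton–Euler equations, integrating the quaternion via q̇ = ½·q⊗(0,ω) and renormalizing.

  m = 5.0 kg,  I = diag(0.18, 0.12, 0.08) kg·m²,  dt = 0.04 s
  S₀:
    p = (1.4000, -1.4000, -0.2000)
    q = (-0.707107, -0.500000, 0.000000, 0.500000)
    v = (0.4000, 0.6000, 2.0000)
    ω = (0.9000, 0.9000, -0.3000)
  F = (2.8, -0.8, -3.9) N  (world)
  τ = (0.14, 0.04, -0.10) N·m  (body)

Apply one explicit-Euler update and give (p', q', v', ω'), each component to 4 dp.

a = (0.5600, -0.1600, -0.7800)
p + v·dt = (1.4160, -1.3760, -0.1200)
new velocity v' = (0.4224, 0.5936, 1.9688)
precession coupling ω×(Iω) = (0.0108, -0.0270, -0.0486)
angular accel α = (0.7178, 0.5583, -0.6425)
new body rate ω' = (0.9287, 0.9223, -0.3257)
Hamilton product q⊗(0,ω) = (0.6000000, -1.0863963, -0.3363963, -0.2378679)
updated quaternion q' = (-0.6949, -0.5215, -0.0067, 0.4951)

p' = (1.4160, -1.3760, -0.1200)
q' = (-0.6949, -0.5215, -0.0067, 0.4951)
v' = (0.4224, 0.5936, 1.9688)
ω' = (0.9287, 0.9223, -0.3257)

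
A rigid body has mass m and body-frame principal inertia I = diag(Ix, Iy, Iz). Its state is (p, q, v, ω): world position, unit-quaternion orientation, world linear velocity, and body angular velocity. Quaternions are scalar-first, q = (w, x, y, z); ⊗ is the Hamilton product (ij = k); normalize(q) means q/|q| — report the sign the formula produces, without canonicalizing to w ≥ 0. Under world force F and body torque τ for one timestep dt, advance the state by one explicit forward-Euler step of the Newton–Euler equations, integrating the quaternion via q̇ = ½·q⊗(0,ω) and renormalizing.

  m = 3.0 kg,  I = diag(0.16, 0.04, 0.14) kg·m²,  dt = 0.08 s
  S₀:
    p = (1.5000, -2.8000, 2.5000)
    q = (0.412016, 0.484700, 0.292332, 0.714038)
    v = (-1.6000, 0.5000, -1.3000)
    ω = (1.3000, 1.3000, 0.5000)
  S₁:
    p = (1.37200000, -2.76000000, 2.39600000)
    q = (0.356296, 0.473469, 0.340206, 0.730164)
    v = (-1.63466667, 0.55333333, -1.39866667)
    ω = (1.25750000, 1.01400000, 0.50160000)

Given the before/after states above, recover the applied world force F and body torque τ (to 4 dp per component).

F = (-1.3000, 2.0000, -3.7000)
τ = (-0.0200, -0.1300, -0.2000)

rate change Δω = (-0.04250000, -0.28600000, 0.00160000)
applied torque τ = (-0.0200, -0.1300, -0.2000)
Δv = v₁−v₀ = (-0.03466667, 0.05333333, -0.09866667)
applied force F = (-1.3000, 2.0000, -3.7000)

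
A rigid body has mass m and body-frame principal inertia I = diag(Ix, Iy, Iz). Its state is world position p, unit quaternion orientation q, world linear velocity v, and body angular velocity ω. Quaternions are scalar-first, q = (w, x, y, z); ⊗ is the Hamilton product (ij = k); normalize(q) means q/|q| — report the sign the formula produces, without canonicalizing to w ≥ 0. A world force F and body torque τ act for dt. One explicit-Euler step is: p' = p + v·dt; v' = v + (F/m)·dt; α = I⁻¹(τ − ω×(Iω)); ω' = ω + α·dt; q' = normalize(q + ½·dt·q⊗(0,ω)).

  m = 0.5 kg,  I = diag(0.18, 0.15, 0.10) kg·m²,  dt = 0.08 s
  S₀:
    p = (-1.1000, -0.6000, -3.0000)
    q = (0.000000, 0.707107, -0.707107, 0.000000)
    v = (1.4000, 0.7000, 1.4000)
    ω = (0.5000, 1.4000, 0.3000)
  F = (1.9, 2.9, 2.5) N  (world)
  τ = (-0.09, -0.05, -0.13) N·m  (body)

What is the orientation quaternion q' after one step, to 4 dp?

q' = (0.0254, 0.6973, -0.7143, 0.0536)

Hamilton product q⊗(0,ω) = (0.6363963, -0.2121321, -0.2121321, 1.3435033)
updated quaternion q' = (0.0254, 0.6973, -0.7143, 0.0536)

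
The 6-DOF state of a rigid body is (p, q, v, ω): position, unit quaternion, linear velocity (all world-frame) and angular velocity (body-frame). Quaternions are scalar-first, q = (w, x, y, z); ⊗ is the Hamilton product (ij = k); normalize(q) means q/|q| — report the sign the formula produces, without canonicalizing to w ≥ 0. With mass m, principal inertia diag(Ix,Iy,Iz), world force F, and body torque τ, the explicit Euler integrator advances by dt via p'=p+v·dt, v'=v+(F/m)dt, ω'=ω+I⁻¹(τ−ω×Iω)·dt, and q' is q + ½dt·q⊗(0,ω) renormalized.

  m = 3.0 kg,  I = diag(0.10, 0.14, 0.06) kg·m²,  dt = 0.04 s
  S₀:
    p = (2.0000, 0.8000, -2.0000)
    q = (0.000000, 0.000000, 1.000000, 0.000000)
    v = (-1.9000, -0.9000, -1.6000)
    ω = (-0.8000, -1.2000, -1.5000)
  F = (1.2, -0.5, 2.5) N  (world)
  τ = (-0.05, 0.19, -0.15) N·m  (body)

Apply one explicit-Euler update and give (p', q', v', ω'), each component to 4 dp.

a = (0.4000, -0.1667, 0.8333)
p' = p + v·dt = (1.9240, 0.7640, -2.0640)
new velocity v' = (-1.8840, -0.9067, -1.5667)
angular accel α = (0.9400, 1.0143, -3.1400)
new body rate ω' = (-0.7624, -1.1594, -1.6256)
q⊗(0,ω) = (1.2000000, -1.5000000, 0.0000000, 0.8000000)
updated quaternion q' = (0.0240, -0.0300, 0.9991, 0.0160)

p' = (1.9240, 0.7640, -2.0640)
q' = (0.0240, -0.0300, 0.9991, 0.0160)
v' = (-1.8840, -0.9067, -1.5667)
ω' = (-0.7624, -1.1594, -1.6256)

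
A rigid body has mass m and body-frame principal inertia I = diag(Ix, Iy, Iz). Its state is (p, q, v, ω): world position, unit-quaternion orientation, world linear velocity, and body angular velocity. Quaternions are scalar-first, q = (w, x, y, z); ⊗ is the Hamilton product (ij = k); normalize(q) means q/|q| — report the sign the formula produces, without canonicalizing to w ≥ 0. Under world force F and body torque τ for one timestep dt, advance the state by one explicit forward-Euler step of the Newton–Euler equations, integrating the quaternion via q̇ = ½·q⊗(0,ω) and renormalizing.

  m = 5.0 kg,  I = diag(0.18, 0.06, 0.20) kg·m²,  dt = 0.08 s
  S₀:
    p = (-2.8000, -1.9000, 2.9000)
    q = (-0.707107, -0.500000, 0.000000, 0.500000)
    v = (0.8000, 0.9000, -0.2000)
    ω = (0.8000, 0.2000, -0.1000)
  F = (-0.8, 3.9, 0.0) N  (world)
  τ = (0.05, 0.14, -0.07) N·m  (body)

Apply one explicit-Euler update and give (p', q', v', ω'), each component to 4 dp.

p' = (-2.7360, -1.8280, 2.8840)
q' = (-0.6887, -0.5263, 0.0083, 0.4986)
v' = (0.7872, 0.9624, -0.2000)
ω' = (0.8235, 0.3845, -0.1203)

a = F/m = (-0.1600, 0.7800, 0.0000)
new position p' = (-2.7360, -1.8280, 2.8840)
v' = v + a·dt = (0.7872, 0.9624, -0.2000)
ω×(Iω) gyroscopic = (-0.0028, 0.0016, -0.0192)
(τ − ω×Iω)/I = (0.2933, 2.3067, -0.2540)
new body rate ω' = (0.8235, 0.3845, -0.1203)
Hamilton product q⊗(0,ω) = (0.4500000, -0.6656856, 0.2085786, -0.0292893)
q' = normalize(q + ½dt·q⊗(0,ω)) = (-0.6887, -0.5263, 0.0083, 0.4986)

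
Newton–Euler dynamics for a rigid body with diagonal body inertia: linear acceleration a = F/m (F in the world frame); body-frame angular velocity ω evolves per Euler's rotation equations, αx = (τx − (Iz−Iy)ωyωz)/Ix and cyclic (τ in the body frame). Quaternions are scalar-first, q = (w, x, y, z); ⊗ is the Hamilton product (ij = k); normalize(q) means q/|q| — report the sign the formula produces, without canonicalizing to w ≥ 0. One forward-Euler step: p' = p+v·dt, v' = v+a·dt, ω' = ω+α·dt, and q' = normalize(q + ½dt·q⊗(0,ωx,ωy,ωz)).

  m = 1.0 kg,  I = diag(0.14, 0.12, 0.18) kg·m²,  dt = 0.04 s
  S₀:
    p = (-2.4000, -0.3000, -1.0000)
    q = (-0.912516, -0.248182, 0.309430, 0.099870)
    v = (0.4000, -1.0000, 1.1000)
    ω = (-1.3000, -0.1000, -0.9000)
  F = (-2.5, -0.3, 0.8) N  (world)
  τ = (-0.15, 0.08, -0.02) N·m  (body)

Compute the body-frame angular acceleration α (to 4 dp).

gyro term ω×Iω = (0.0054, -0.0468, -0.0026)
(τ − ω×Iω)/I = (-1.1100, 1.0567, -0.0967)

α = (-1.1100, 1.0567, -0.0967)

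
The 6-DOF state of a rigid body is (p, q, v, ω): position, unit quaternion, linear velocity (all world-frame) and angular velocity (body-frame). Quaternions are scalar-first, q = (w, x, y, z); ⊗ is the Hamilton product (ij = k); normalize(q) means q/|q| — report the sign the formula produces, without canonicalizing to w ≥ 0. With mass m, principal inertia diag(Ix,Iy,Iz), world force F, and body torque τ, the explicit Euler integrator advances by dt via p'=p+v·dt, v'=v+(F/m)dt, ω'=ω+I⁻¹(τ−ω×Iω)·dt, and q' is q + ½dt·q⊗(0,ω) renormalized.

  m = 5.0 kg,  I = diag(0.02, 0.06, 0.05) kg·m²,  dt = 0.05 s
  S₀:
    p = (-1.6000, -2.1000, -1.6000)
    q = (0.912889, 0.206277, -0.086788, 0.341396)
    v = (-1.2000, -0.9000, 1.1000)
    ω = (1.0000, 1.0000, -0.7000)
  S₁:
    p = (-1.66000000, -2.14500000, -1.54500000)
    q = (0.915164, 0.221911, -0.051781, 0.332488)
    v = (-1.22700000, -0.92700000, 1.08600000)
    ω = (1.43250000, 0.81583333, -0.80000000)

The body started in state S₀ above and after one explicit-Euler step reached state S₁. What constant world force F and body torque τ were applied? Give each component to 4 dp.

F = (-2.7000, -2.7000, -1.4000)
τ = (0.1800, -0.2000, -0.0600)

v₁ − v₀ = (-0.02700000, -0.02700000, -0.01400000)
m·(v₁−v₀)/dt = (-2.7000, -2.7000, -1.4000)
rate change Δω = (0.43250000, -0.18416667, -0.10000000)
ω₀×(Iω₀) = (0.0070, 0.0210, 0.0400)
τ = I·(Δω/dt) + ω₀×(Iω₀) = (0.1800, -0.2000, -0.0600)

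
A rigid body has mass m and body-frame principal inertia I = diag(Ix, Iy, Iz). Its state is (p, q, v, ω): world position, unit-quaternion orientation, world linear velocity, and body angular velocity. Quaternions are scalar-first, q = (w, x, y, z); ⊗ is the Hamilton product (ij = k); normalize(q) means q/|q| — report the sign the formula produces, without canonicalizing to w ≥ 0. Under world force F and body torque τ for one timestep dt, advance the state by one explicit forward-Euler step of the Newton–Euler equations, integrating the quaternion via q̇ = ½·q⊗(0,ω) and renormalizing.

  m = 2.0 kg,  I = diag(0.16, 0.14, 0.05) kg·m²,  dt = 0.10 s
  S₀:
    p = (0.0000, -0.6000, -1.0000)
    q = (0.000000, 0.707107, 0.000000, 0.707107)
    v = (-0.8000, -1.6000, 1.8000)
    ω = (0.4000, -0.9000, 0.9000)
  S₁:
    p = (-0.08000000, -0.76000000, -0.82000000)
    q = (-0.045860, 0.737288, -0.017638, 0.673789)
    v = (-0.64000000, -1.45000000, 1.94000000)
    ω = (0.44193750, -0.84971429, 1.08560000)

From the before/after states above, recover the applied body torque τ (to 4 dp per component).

τ = (0.1400, 0.1100, 0.1000)

Δω = ω₁−ω₀ = (0.04193750, 0.05028571, 0.18560000)
precession coupling = (0.0729, 0.0396, 0.0072)
applied torque τ = (0.1400, 0.1100, 0.1000)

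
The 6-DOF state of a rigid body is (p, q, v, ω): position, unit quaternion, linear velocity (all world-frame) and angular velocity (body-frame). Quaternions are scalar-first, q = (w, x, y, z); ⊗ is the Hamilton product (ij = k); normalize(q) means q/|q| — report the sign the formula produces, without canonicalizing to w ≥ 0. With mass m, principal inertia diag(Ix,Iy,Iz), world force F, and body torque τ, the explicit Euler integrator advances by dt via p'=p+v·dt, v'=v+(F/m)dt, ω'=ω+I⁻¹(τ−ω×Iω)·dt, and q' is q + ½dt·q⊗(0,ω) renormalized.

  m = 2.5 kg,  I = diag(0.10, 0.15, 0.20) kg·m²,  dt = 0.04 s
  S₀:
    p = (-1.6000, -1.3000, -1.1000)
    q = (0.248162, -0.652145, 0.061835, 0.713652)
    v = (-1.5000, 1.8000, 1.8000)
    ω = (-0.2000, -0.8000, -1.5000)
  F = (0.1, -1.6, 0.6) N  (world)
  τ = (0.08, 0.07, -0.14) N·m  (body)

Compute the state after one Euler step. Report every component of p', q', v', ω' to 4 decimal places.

p' = (-1.6600, -1.2280, -1.0280)
q' = (0.2678, -0.6432, 0.0354, 0.7165)
v' = (-1.4984, 1.7744, 1.8096)
ω' = (-0.1920, -0.7733, -1.5296)

gyro term ω×Iω = (0.0600, -0.0300, 0.0080)
(τ − ω×Iω)/I = (0.2000, 0.6667, -0.7400)
new body rate ω' = (-0.1920, -0.7733, -1.5296)
2q̇ = q⊗(0,ω) = (0.9895170, 0.4285367, -1.3194775, 0.1618400)
updated quaternion q' = (0.2678, -0.6432, 0.0354, 0.7165)
p' = p + v·dt = (-1.6600, -1.2280, -1.0280)
v + (F/m)dt = (-1.4984, 1.7744, 1.8096)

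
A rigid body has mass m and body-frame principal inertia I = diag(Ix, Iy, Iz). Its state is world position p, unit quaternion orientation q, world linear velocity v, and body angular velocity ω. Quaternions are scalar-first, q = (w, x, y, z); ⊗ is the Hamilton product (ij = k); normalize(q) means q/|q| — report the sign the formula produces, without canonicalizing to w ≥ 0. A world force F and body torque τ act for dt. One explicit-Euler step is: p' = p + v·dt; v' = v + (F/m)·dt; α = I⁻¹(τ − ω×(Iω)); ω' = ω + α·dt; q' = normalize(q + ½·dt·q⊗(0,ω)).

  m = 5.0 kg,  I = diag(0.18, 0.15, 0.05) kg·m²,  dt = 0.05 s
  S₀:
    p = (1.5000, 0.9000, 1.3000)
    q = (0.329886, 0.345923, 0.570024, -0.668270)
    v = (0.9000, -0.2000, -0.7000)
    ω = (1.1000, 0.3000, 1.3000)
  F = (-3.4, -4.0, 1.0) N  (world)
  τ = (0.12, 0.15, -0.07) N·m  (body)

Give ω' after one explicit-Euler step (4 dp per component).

precession coupling ω×(Iω) = (-0.0390, 0.1859, -0.0099)
(τ − ω×Iω)/I = (0.8833, -0.2393, -1.2020)
ω' = ω + α·dt = (1.1442, 0.2880, 1.2399)

ω' = (1.1442, 0.2880, 1.2399)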